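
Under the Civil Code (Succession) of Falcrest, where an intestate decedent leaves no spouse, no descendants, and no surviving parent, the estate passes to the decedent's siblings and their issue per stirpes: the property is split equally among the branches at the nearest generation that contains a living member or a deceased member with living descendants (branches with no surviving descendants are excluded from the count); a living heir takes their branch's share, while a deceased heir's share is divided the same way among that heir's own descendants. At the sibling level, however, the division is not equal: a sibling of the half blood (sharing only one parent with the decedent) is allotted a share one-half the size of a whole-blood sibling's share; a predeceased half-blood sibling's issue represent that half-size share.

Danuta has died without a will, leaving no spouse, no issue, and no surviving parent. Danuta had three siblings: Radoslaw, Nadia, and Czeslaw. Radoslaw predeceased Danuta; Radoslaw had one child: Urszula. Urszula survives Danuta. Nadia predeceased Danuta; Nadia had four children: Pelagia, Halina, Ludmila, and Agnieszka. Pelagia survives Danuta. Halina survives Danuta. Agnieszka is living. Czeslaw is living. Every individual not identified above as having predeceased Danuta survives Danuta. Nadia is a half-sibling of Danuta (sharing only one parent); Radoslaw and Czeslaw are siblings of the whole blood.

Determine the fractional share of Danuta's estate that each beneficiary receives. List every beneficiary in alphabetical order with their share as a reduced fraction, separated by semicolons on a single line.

Agnieszka 1/20; Czeslaw 2/5; Halina 1/20; Ludmila 1/20; Pelagia 1/20; Urszula 2/5

No spouse, descendants, or parent survives, so the estate passes to Danuta's siblings per stirpes.
Half-blood siblings count for one-half the weight of whole-blood siblings at the initial division.
Dividing 1 in proportion to weights (total weight 5/2): Radoslaw (weight 1) → 2/5; Nadia (weight 1/2) → 1/5; Czeslaw (weight 1) → 2/5.
Radoslaw predeceased; the 2/5 allotted to Radoslaw's branch passes to Radoslaw's issue by representation.
Urszula is the sole taker at this level and receives the full 2/5.
Nadia predeceased; the 1/5 allotted to Nadia's branch passes to Nadia's issue by representation.
The 1/5 is divided into 4 equal shares of 1/20 among Pelagia, Halina, Ludmila, Agnieszka.
Pelagia is living and takes 1/20.
Halina is living and takes 1/20.
Ludmila is living and takes 1/20.
Agnieszka is living and takes 1/20.
Czeslaw is living and takes 2/5.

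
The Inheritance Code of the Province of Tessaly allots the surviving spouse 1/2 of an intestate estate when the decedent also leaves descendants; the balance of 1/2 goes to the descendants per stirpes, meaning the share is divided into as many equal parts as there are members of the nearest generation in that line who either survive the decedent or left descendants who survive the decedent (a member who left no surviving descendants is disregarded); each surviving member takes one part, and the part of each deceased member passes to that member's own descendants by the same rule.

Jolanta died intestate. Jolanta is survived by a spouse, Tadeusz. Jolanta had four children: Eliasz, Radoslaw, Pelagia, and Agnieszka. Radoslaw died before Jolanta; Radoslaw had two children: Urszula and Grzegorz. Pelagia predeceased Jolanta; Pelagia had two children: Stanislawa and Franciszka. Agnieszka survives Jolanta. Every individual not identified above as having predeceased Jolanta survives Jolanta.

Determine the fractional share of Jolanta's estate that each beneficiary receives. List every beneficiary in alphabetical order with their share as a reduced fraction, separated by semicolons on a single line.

Agnieszka 1/8; Eliasz 1/8; Franciszka 1/16; Grzegorz 1/16; Stanislawa 1/16; Tadeusz 1/2; Urszula 1/16

Tadeusz, as surviving spouse, takes 1/2.
The remaining 1/2 passes to Jolanta's descendants per stirpes.
The 1/2 is divided into 4 equal shares of 1/8 among Eliasz, Radoslaw, Pelagia, Agnieszka.
Eliasz is living and takes 1/8.
Radoslaw predeceased; the 1/8 allotted to Radoslaw's branch passes to Radoslaw's issue by representation.
The 1/8 is divided into 2 equal shares of 1/16 among Urszula, Grzegorz.
Urszula is living and takes 1/16.
Grzegorz is living and takes 1/16.
Pelagia predeceased; the 1/8 allotted to Pelagia's branch passes to Pelagia's issue by representation.
The 1/8 is divided into 2 equal shares of 1/16 among Stanislawa, Franciszka.
Stanislawa is living and takes 1/16.
Franciszka is living and takes 1/16.
Agnieszka is living and takes 1/8.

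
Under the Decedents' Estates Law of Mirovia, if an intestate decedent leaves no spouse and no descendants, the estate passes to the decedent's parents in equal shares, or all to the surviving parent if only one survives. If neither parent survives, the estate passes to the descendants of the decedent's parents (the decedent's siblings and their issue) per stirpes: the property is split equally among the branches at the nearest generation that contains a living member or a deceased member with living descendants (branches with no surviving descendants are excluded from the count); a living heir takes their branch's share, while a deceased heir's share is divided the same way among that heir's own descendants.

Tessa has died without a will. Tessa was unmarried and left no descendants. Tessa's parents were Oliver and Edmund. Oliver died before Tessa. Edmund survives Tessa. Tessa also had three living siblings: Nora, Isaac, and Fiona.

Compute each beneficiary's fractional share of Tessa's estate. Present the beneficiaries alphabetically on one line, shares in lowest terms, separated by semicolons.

Only one parent, Edmund, survives, so Edmund takes the entire estate. The siblings take nothing because a surviving parent has priority.

Edmund 1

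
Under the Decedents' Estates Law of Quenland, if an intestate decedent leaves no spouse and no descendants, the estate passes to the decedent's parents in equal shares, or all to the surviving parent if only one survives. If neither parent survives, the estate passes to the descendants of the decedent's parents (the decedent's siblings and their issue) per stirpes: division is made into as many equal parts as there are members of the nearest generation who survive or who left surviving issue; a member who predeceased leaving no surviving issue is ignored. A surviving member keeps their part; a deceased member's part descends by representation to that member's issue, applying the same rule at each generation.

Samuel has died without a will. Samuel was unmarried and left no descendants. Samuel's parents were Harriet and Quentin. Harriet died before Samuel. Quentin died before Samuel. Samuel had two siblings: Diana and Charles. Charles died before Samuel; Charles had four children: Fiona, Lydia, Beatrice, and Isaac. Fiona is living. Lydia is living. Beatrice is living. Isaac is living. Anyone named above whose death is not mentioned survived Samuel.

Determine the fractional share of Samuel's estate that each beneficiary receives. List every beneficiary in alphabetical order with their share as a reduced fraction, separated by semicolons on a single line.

Neither parent survives and there are no descendants, so the estate passes to Samuel's siblings and their issue per stirpes.
The estate is divided into 2 equal shares of 1/2 among Diana, Charles.
Diana is living and takes 1/2.
Charles predeceased; the 1/2 allotted to Charles's branch passes to Charles's issue by representation.
The 1/2 is divided into 4 equal shares of 1/8 among Fiona, Lydia, Beatrice, Isaac.
Fiona is living and takes 1/8.
Lydia is living and takes 1/8.
Beatrice is living and takes 1/8.
Isaac is living and takes 1/8.

Beatrice 1/8; Diana 1/2; Fiona 1/8; Isaac 1/8; Lydia 1/8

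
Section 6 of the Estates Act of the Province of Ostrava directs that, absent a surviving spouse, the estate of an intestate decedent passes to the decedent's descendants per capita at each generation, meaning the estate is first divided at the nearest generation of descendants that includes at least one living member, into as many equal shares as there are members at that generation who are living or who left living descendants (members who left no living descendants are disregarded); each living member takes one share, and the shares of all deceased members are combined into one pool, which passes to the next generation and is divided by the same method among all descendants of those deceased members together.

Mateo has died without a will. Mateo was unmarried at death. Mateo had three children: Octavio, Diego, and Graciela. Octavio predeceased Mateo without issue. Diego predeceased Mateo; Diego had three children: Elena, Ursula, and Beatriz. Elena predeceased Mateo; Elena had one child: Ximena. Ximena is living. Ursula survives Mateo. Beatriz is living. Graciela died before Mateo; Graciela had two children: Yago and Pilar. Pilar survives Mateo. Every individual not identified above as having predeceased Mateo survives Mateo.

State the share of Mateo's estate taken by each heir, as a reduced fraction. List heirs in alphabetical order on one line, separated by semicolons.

Beatriz 1/5; Pilar 1/5; Ursula 1/5; Ximena 1/5; Yago 1/5

There is no surviving spouse, so the entire estate passes to Mateo's descendants per capita at each generation.
No one at generation 1 (Diego, Graciela) is living; moving to the next generation.
At generation 2 (Elena, Ursula, Beatriz, Yago, Pilar) there are 5 shares of (1)/5 = 1/5 each.
Living: Ursula, Beatriz, Yago, and Pilar — each takes 1/5.
Deceased: Elena. That 1/5 share is carried to generation 3.
At generation 3 (Ximena) there are 1 shares of (1/5)/1 = 1/5 each.
Living: Ximena — each takes 1/5.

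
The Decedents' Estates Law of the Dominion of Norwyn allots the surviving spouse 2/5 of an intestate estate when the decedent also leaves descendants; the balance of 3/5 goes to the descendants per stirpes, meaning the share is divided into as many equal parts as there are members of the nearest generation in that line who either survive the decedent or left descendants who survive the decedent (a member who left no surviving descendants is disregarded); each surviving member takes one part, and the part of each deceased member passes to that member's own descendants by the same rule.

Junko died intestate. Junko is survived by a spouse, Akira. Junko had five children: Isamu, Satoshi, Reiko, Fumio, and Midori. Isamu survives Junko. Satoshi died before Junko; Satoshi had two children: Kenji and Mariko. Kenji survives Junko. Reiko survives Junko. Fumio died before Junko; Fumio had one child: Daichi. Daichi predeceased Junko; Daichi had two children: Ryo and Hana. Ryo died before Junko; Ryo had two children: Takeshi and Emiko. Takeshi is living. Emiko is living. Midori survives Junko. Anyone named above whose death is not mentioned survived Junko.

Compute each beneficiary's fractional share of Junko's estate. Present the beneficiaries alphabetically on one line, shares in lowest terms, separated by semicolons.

Akira 2/5; Emiko 3/100; Hana 3/50; Isamu 3/25; Kenji 3/50; Mariko 3/50; Midori 3/25; Reiko 3/25; Takeshi 3/100

Akira, as surviving spouse, takes 2/5.
The remaining 3/5 passes to Junko's descendants per stirpes.
The 3/5 is divided into 5 equal shares of 3/25 among Isamu, Satoshi, Reiko, Fumio, Midori.
Isamu is living and takes 3/25.
Satoshi predeceased; the 3/25 allotted to Satoshi's branch passes to Satoshi's issue by representation.
The 3/25 is divided into 2 equal shares of 3/50 among Kenji, Mariko.
Kenji is living and takes 3/50.
Mariko is living and takes 3/50.
Reiko is living and takes 3/25.
Fumio predeceased; the 3/25 allotted to Fumio's branch passes to Fumio's issue by representation.
Daichi's line is the sole branch at this level, so the full 3/25 passes to Daichi's issue by representation.
The 3/25 is divided into 2 equal shares of 3/50 among Ryo, Hana.
Ryo predeceased; the 3/50 allotted to Ryo's branch passes to Ryo's issue by representation.
The 3/50 is divided into 2 equal shares of 3/100 among Takeshi, Emiko.
Takeshi is living and takes 3/100.
Emiko is living and takes 3/100.
Hana is living and takes 3/50.
Midori is living and takes 3/25.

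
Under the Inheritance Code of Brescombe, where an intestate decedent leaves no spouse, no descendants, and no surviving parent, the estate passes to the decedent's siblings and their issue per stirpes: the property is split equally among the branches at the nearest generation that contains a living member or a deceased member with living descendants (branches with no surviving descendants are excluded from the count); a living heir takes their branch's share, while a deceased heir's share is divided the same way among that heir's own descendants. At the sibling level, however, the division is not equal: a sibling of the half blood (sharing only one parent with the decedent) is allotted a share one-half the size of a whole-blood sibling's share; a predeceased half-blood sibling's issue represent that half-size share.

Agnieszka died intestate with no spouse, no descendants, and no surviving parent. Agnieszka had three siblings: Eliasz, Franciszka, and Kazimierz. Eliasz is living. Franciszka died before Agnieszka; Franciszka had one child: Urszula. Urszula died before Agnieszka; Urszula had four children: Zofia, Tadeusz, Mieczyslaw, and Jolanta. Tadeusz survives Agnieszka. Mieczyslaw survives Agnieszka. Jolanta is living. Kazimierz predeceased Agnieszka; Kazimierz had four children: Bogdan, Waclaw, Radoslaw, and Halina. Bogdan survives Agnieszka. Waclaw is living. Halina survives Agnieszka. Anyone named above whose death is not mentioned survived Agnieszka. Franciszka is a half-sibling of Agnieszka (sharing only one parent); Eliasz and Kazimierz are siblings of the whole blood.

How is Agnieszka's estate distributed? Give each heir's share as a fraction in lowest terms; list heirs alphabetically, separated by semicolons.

Bogdan 1/10; Eliasz 2/5; Halina 1/10; Jolanta 1/20; Mieczyslaw 1/20; Radoslaw 1/10; Tadeusz 1/20; Waclaw 1/10; Zofia 1/20

No spouse, descendants, or parent survives, so the estate passes to Agnieszka's siblings per stirpes.
Half-blood siblings count for one-half the weight of whole-blood siblings at the initial division.
Dividing 1 in proportion to weights (total weight 5/2): Eliasz (weight 1) → 2/5; Franciszka (weight 1/2) → 1/5; Kazimierz (weight 1) → 2/5.
Eliasz is living and takes 2/5.
Franciszka predeceased; the 1/5 allotted to Franciszka's branch passes to Franciszka's issue by representation.
Urszula's line is the sole branch at this level, so the full 1/5 passes to Urszula's issue by representation.
The 1/5 is divided into 4 equal shares of 1/20 among Zofia, Tadeusz, Mieczyslaw, Jolanta.
Zofia is living and takes 1/20.
Tadeusz is living and takes 1/20.
Mieczyslaw is living and takes 1/20.
Jolanta is living and takes 1/20.
Kazimierz predeceased; the 2/5 allotted to Kazimierz's branch passes to Kazimierz's issue by representation.
The 2/5 is divided into 4 equal shares of 1/10 among Bogdan, Waclaw, Radoslaw, Halina.
Bogdan is living and takes 1/10.
Waclaw is living and takes 1/10.
Radoslaw is living and takes 1/10.
Halina is living and takes 1/10.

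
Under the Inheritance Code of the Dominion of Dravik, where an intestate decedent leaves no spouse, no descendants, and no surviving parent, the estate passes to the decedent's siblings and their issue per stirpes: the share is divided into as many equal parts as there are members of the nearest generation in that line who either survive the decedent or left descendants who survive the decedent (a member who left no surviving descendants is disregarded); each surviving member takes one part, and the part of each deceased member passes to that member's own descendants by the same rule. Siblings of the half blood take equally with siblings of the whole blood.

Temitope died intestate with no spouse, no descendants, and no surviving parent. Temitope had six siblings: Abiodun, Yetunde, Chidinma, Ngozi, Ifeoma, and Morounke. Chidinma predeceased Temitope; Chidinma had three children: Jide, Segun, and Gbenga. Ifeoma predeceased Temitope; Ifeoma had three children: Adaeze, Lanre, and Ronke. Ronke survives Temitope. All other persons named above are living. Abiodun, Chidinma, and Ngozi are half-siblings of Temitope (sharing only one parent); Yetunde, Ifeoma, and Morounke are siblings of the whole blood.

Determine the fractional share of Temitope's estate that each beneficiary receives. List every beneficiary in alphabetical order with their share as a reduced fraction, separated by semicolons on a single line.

No spouse, descendants, or parent survives, so the estate passes to Temitope's siblings per stirpes.
Half-blood and whole-blood siblings take equally under the stated rule.
The estate is divided into 6 equal shares of 1/6 among Abiodun, Yetunde, Chidinma, Ngozi, Ifeoma, Morounke.
Abiodun is living and takes 1/6.
Yetunde is living and takes 1/6.
Chidinma predeceased; the 1/6 allotted to Chidinma's branch passes to Chidinma's issue by representation.
The 1/6 is divided into 3 equal shares of 1/18 among Jide, Segun, Gbenga.
Jide is living and takes 1/18.
Segun is living and takes 1/18.
Gbenga is living and takes 1/18.
Ngozi is living and takes 1/6.
Ifeoma predeceased; the 1/6 allotted to Ifeoma's branch passes to Ifeoma's issue by representation.
The 1/6 is divided into 3 equal shares of 1/18 among Adaeze, Lanre, Ronke.
Adaeze is living and takes 1/18.
Lanre is living and takes 1/18.
Ronke is living and takes 1/18.
Morounke is living and takes 1/6.

Abiodun 1/6; Adaeze 1/18; Gbenga 1/18; Jide 1/18; Lanre 1/18; Morounke 1/6; Ngozi 1/6; Ronke 1/18; Segun 1/18; Yetunde 1/6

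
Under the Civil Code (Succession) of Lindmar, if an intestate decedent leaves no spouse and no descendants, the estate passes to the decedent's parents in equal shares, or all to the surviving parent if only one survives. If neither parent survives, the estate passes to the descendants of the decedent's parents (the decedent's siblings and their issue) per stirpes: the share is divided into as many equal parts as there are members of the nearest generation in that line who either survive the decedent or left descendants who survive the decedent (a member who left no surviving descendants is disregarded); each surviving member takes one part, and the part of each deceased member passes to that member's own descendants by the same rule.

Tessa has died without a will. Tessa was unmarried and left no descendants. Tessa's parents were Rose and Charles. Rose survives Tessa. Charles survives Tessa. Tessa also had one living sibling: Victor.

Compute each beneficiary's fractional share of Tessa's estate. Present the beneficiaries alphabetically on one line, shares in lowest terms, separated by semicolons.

Charles 1/2; Rose 1/2

Both parents survive, so Rose and Charles each take 1/2. The siblings take nothing because a surviving parent has priority.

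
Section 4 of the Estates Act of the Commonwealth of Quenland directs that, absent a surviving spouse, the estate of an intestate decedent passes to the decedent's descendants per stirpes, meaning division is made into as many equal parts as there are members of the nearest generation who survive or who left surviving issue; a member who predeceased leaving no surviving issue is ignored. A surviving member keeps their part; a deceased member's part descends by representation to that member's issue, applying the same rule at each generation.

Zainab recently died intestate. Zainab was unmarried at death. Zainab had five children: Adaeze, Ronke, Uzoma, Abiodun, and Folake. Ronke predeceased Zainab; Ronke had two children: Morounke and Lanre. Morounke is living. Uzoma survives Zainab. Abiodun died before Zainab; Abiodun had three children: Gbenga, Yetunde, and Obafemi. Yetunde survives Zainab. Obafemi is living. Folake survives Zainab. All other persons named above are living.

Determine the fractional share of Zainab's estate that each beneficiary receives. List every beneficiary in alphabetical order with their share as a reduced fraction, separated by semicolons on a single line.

Adaeze 1/5; Folake 1/5; Gbenga 1/15; Lanre 1/10; Morounke 1/10; Obafemi 1/15; Uzoma 1/5; Yetunde 1/15

There is no surviving spouse, so the entire estate passes to Zainab's descendants per stirpes.
The estate is divided into 5 equal shares of 1/5 among Adaeze, Ronke, Uzoma, Abiodun, Folake.
Adaeze is living and takes 1/5.
Ronke predeceased; the 1/5 allotted to Ronke's branch passes to Ronke's issue by representation.
The 1/5 is divided into 2 equal shares of 1/10 among Morounke, Lanre.
Morounke is living and takes 1/10.
Lanre is living and takes 1/10.
Uzoma is living and takes 1/5.
Abiodun predeceased; the 1/5 allotted to Abiodun's branch passes to Abiodun's issue by representation.
The 1/5 is divided into 3 equal shares of 1/15 among Gbenga, Yetunde, Obafemi.
Gbenga is living and takes 1/15.
Yetunde is living and takes 1/15.
Obafemi is living and takes 1/15.
Folake is living and takes 1/5.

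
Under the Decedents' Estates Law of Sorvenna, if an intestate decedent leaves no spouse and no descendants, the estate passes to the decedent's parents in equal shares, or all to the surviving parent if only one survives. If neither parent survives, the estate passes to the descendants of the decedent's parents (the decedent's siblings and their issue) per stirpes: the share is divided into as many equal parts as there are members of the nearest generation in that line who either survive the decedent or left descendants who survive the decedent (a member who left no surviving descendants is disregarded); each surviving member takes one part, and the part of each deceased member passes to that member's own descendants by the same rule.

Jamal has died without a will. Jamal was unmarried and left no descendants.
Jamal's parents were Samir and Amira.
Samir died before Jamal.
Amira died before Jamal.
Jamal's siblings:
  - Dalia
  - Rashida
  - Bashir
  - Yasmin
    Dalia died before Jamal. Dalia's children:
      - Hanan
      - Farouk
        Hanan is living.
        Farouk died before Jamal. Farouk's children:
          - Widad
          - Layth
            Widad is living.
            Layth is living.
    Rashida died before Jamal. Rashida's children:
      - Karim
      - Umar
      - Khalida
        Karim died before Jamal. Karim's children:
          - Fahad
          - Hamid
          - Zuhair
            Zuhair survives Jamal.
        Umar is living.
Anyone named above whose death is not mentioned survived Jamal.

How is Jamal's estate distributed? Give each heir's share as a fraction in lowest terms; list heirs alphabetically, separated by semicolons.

Neither parent survives and there are no descendants, so the estate passes to Jamal's siblings and their issue per stirpes.
The estate is divided into 4 equal shares of 1/4 among Dalia, Rashida, Bashir, Yasmin.
Dalia predeceased; the 1/4 allotted to Dalia's branch passes to Dalia's issue by representation.
The 1/4 is divided into 2 equal shares of 1/8 among Hanan, Farouk.
Hanan is living and takes 1/8.
Farouk predeceased; the 1/8 allotted to Farouk's branch passes to Farouk's issue by representation.
The 1/8 is divided into 2 equal shares of 1/16 among Widad, Layth.
Widad is living and takes 1/16.
Layth is living and takes 1/16.
Rashida predeceased; the 1/4 allotted to Rashida's branch passes to Rashida's issue by representation.
The 1/4 is divided into 3 equal shares of 1/12 among Karim, Umar, Khalida.
Karim predeceased; the 1/12 allotted to Karim's branch passes to Karim's issue by representation.
The 1/12 is divided into 3 equal shares of 1/36 among Fahad, Hamid, Zuhair.
Fahad is living and takes 1/36.
Hamid is living and takes 1/36.
Zuhair is living and takes 1/36.
Umar is living and takes 1/12.
Khalida is living and takes 1/12.
Bashir is living and takes 1/4.
Yasmin is living and takes 1/4.

Bashir 1/4; Fahad 1/36; Hamid 1/36; Hanan 1/8; Khalida 1/12; Layth 1/16; Umar 1/12; Widad 1/16; Yasmin 1/4; Zuhair 1/36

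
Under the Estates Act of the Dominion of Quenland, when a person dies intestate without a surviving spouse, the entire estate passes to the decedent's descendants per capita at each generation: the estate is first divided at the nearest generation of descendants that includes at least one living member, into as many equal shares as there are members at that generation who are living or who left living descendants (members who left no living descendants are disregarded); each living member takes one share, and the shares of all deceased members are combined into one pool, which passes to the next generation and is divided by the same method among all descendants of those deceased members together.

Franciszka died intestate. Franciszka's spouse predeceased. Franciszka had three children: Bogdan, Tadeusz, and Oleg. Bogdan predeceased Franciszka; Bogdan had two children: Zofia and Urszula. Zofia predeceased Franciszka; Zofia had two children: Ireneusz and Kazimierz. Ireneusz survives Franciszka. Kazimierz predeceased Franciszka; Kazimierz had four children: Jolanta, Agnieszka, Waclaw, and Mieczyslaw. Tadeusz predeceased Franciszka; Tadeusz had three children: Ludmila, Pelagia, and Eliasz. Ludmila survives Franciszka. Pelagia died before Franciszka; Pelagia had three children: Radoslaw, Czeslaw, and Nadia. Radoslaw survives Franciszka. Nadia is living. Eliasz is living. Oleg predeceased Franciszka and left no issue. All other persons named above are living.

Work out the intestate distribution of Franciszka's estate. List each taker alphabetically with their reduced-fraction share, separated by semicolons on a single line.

There is no surviving spouse, so the entire estate passes to Franciszka's descendants per capita at each generation.
No one at generation 1 (Bogdan, Tadeusz) is living; moving to the next generation.
At generation 2 (Zofia, Urszula, Ludmila, Pelagia, Eliasz) there are 5 shares of (1)/5 = 1/5 each.
Living: Urszula, Ludmila, and Eliasz — each takes 1/5.
Deceased: Zofia and Pelagia. Their combined 2/5 is pooled and carried to generation 3.
At generation 3 (Ireneusz, Kazimierz, Radoslaw, Czeslaw, Nadia) there are 5 shares of (2/5)/5 = 2/25 each.
Living: Ireneusz, Radoslaw, Czeslaw, and Nadia — each takes 2/25.
Deceased: Kazimierz. That 2/25 share is carried to generation 4.
At generation 4 (Jolanta, Agnieszka, Waclaw, Mieczyslaw) there are 4 shares of (2/25)/4 = 1/50 each.
Living: Jolanta, Agnieszka, Waclaw, and Mieczyslaw — each takes 1/50.

Agnieszka 1/50; Czeslaw 2/25; Eliasz 1/5; Ireneusz 2/25; Jolanta 1/50; Ludmila 1/5; Mieczyslaw 1/50; Nadia 2/25; Radoslaw 2/25; Urszula 1/5; Waclaw 1/50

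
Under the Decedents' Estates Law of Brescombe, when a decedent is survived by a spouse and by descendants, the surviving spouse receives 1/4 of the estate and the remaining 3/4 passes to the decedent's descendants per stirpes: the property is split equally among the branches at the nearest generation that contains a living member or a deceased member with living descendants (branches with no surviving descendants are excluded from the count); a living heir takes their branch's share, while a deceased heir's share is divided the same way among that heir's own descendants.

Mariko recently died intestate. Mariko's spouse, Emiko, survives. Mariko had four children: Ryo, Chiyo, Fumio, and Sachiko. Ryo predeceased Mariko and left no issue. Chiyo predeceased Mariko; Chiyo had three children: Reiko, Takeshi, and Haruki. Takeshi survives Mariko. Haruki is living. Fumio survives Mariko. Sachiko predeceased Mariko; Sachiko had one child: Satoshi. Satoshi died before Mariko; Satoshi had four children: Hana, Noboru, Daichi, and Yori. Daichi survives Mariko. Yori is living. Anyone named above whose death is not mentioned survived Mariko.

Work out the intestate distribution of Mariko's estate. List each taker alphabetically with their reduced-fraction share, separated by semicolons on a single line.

Emiko, as surviving spouse, takes 1/4.
The remaining 3/4 passes to Mariko's descendants per stirpes.
Ryo left no surviving issue, so that branch lapses and is disregarded.
The 3/4 is divided into 3 equal shares of 1/4 among Chiyo, Fumio, Sachiko.
Chiyo predeceased; the 1/4 allotted to Chiyo's branch passes to Chiyo's issue by representation.
The 1/4 is divided into 3 equal shares of 1/12 among Reiko, Takeshi, Haruki.
Reiko is living and takes 1/12.
Takeshi is living and takes 1/12.
Haruki is living and takes 1/12.
Fumio is living and takes 1/4.
Sachiko predeceased; the 1/4 allotted to Sachiko's branch passes to Sachiko's issue by representation.
Satoshi's line is the sole branch at this level, so the full 1/4 passes to Satoshi's issue by representation.
The 1/4 is divided into 4 equal shares of 1/16 among Hana, Noboru, Daichi, Yori.
Hana is living and takes 1/16.
Noboru is living and takes 1/16.
Daichi is living and takes 1/16.
Yori is living and takes 1/16.

Daichi 1/16; Emiko 1/4; Fumio 1/4; Hana 1/16; Haruki 1/12; Noboru 1/16; Reiko 1/12; Takeshi 1/12; Yori 1/16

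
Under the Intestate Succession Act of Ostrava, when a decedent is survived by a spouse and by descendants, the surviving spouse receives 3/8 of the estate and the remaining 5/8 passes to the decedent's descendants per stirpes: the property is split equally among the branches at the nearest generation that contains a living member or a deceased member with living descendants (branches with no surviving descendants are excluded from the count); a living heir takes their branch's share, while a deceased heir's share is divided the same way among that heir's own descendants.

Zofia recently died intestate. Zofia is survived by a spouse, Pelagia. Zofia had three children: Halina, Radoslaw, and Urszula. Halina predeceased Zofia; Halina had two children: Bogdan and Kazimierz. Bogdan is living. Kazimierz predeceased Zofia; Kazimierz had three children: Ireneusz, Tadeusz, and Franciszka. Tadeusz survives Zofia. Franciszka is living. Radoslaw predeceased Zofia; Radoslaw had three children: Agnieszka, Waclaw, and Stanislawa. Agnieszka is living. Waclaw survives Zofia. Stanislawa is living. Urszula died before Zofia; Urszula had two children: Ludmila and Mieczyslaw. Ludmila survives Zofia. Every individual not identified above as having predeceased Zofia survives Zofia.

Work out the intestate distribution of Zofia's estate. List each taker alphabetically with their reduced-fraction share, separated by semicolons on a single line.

Agnieszka 5/72; Bogdan 5/48; Franciszka 5/144; Ireneusz 5/144; Ludmila 5/48; Mieczyslaw 5/48; Pelagia 3/8; Stanislawa 5/72; Tadeusz 5/144; Waclaw 5/72

Pelagia, as surviving spouse, takes 3/8.
The remaining 5/8 passes to Zofia's descendants per stirpes.
The 5/8 is divided into 3 equal shares of 5/24 among Halina, Radoslaw, Urszula.
Halina predeceased; the 5/24 allotted to Halina's branch passes to Halina's issue by representation.
The 5/24 is divided into 2 equal shares of 5/48 among Bogdan, Kazimierz.
Bogdan is living and takes 5/48.
Kazimierz predeceased; the 5/48 allotted to Kazimierz's branch passes to Kazimierz's issue by representation.
The 5/48 is divided into 3 equal shares of 5/144 among Ireneusz, Tadeusz, Franciszka.
Ireneusz is living and takes 5/144.
Tadeusz is living and takes 5/144.
Franciszka is living and takes 5/144.
Radoslaw predeceased; the 5/24 allotted to Radoslaw's branch passes to Radoslaw's issue by representation.
The 5/24 is divided into 3 equal shares of 5/72 among Agnieszka, Waclaw, Stanislawa.
Agnieszka is living and takes 5/72.
Waclaw is living and takes 5/72.
Stanislawa is living and takes 5/72.
Urszula predeceased; the 5/24 allotted to Urszula's branch passes to Urszula's issue by representation.
The 5/24 is divided into 2 equal shares of 5/48 among Ludmila, Mieczyslaw.
Ludmila is living and takes 5/48.
Mieczyslaw is living and takes 5/48.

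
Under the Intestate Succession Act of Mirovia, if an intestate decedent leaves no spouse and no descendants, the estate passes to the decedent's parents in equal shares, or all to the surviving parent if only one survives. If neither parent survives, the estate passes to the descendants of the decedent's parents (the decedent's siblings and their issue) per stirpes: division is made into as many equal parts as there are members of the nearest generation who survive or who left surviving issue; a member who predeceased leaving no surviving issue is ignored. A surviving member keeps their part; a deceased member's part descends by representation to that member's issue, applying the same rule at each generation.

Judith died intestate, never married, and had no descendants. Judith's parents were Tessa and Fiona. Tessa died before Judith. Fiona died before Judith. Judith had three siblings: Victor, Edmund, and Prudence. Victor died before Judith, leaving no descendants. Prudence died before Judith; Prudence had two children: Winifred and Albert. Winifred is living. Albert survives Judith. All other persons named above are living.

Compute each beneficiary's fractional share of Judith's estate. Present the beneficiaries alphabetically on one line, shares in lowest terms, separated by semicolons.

Albert 1/4; Edmund 1/2; Winifred 1/4

Neither parent survives and there are no descendants, so the estate passes to Judith's siblings and their issue per stirpes.
Victor left no surviving issue, so that branch lapses and is disregarded.
The estate is divided into 2 equal shares of 1/2 among Edmund, Prudence.
Edmund is living and takes 1/2.
Prudence predeceased; the 1/2 allotted to Prudence's branch passes to Prudence's issue by representation.
The 1/2 is divided into 2 equal shares of 1/4 among Winifred, Albert.
Winifred is living and takes 1/4.
Albert is living and takes 1/4.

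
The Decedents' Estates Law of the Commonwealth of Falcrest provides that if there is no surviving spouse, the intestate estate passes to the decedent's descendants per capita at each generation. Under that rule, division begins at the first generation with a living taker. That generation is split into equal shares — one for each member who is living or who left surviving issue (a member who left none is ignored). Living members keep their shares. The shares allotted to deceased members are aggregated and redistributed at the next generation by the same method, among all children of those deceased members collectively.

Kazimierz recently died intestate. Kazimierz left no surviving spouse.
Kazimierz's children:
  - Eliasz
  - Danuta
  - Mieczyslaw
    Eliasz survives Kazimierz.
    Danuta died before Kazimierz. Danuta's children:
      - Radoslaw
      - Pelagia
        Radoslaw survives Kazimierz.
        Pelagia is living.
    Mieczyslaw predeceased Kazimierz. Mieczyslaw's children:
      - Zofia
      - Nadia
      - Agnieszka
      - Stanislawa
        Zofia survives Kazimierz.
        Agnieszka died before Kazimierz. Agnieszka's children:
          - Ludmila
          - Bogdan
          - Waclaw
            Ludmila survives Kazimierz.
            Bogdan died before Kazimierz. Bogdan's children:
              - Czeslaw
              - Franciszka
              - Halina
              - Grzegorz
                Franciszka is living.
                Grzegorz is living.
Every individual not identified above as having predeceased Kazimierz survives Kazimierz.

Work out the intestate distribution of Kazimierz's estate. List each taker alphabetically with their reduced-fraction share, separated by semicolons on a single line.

There is no surviving spouse, so the entire estate passes to Kazimierz's descendants per capita at each generation.
At generation 1 (Eliasz, Danuta, Mieczyslaw) there are 3 shares of (1)/3 = 1/3 each.
Living: Eliasz — each takes 1/3.
Deceased: Danuta and Mieczyslaw. Their combined 2/3 is pooled and carried to generation 2.
At generation 2 (Radoslaw, Pelagia, Zofia, Nadia, Agnieszka, Stanislawa) there are 6 shares of (2/3)/6 = 1/9 each.
Living: Radoslaw, Pelagia, Zofia, Nadia, and Stanislawa — each takes 1/9.
Deceased: Agnieszka. That 1/9 share is carried to generation 3.
At generation 3 (Ludmila, Bogdan, Waclaw) there are 3 shares of (1/9)/3 = 1/27 each.
Living: Ludmila and Waclaw — each takes 1/27.
Deceased: Bogdan. That 1/27 share is carried to generation 4.
At generation 4 (Czeslaw, Franciszka, Halina, Grzegorz) there are 4 shares of (1/27)/4 = 1/108 each.
Living: Czeslaw, Franciszka, Halina, and Grzegorz — each takes 1/108.

Czeslaw 1/108; Eliasz 1/3; Franciszka 1/108; Grzegorz 1/108; Halina 1/108; Ludmila 1/27; Nadia 1/9; Pelagia 1/9; Radoslaw 1/9; Stanislawa 1/9; Waclaw 1/27; Zofia 1/9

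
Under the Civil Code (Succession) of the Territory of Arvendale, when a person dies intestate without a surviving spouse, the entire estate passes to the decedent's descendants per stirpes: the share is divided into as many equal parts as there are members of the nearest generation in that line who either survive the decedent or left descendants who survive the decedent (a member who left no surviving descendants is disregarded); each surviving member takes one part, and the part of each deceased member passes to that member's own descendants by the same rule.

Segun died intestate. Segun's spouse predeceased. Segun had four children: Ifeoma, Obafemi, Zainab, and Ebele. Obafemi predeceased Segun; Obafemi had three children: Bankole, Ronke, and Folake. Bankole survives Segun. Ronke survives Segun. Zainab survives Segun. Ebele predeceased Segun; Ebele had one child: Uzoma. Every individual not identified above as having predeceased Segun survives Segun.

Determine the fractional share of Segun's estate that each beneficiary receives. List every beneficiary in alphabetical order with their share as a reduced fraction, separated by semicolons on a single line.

Bankole 1/12; Folake 1/12; Ifeoma 1/4; Ronke 1/12; Uzoma 1/4; Zainab 1/4

There is no surviving spouse, so the entire estate passes to Segun's descendants per stirpes.
The estate is divided into 4 equal shares of 1/4 among Ifeoma, Obafemi, Zainab, Ebele.
Ifeoma is living and takes 1/4.
Obafemi predeceased; the 1/4 allotted to Obafemi's branch passes to Obafemi's issue by representation.
The 1/4 is divided into 3 equal shares of 1/12 among Bankole, Ronke, Folake.
Bankole is living and takes 1/12.
Ronke is living and takes 1/12.
Folake is living and takes 1/12.
Zainab is living and takes 1/4.
Ebele predeceased; the 1/4 allotted to Ebele's branch passes to Ebele's issue by representation.
Uzoma is the sole taker at this level and receives the full 1/4.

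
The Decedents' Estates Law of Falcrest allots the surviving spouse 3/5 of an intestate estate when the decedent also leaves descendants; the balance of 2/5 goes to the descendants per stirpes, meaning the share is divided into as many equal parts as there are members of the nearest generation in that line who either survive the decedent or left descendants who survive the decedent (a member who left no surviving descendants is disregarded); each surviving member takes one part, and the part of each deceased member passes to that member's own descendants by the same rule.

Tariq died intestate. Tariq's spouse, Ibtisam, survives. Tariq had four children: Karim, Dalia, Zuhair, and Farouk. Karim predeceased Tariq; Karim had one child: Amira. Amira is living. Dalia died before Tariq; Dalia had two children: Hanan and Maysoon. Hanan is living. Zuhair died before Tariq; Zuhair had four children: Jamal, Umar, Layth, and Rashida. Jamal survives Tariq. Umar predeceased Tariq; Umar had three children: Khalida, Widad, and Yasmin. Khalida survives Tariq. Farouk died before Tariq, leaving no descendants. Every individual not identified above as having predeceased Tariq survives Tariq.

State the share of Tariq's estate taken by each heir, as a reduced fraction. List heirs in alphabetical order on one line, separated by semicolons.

Ibtisam, as surviving spouse, takes 3/5.
The remaining 2/5 passes to Tariq's descendants per stirpes.
Farouk left no surviving issue, so that branch lapses and is disregarded.
The 2/5 is divided into 3 equal shares of 2/15 among Karim, Dalia, Zuhair.
Karim predeceased; the 2/15 allotted to Karim's branch passes to Karim's issue by representation.
Amira is the sole taker at this level and receives the full 2/15.
Dalia predeceased; the 2/15 allotted to Dalia's branch passes to Dalia's issue by representation.
The 2/15 is divided into 2 equal shares of 1/15 among Hanan, Maysoon.
Hanan is living and takes 1/15.
Maysoon is living and takes 1/15.
Zuhair predeceased; the 2/15 allotted to Zuhair's branch passes to Zuhair's issue by representation.
The 2/15 is divided into 4 equal shares of 1/30 among Jamal, Umar, Layth, Rashida.
Jamal is living and takes 1/30.
Umar predeceased; the 1/30 allotted to Umar's branch passes to Umar's issue by representation.
The 1/30 is divided into 3 equal shares of 1/90 among Khalida, Widad, Yasmin.
Khalida is living and takes 1/90.
Widad is living and takes 1/90.
Yasmin is living and takes 1/90.
Layth is living and takes 1/30.
Rashida is living and takes 1/30.

Amira 2/15; Hanan 1/15; Ibtisam 3/5; Jamal 1/30; Khalida 1/90; Layth 1/30; Maysoon 1/15; Rashida 1/30; Widad 1/90; Yasmin 1/90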